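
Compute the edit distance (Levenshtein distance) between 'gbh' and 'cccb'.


Building DP table for s1='gbh' (len 3) and s2='cccb' (len 4):
       c  c  c  b
    0  1  2  3  4
  g 1  1  2  3  4
  b 2  2  2  3  3
  h 3  3  3  3  4
Edit distance = dp[3][4] = 4

4


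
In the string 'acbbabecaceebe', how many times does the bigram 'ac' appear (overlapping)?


Scanning 'acbbabecaceebe' for bigram 'ac':
  Position 0: 'ac' -> MATCH
  Position 1: 'cb' -> no
  Position 2: 'bb' -> no
  Position 3: 'ba' -> no
  Position 4: 'ab' -> no
  Position 5: 'be' -> no
  Position 6: 'ec' -> no
  Position 7: 'ca' -> no
  Position 8: 'ac' -> MATCH
  Position 9: 'ce' -> no
  Position 10: 'ee' -> no
  Position 11: 'eb' -> no
  Position 12: 'be' -> no
Total matches: 2

2


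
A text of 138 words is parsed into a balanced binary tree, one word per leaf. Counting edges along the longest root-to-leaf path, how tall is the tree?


In a balanced binary tree with n leaves the deepest leaf is ceil(log2(n)) edges below the root.
log2(138) = 7.1085
ceil(7.1085) = 8
height (edges) = 8

8


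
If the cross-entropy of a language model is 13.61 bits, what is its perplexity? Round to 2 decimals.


Perplexity formula: PP = 2^H
H = 13.61
PP = 2^13.61
Decompose: 2^13.61 = 2^13 * 2^0.61
2^13 = 8192, 2^0.61 ~ 1.5262592
PP ~ 8192 * 1.5262592 = 12503.1153664
Rounded to 2 decimals: 12503.12

12503.12


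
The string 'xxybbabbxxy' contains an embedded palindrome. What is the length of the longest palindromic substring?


Scanning 'xxybbabbxxy' for palindromic substrings.
Substring at positions 3-7: 'bbabb'.
Check: reverse('bbabb') = 'bbabb' -> palindrome confirmed.
Neighbouring characters ('y' / 'x') break symmetry, so it cannot extend further.
No longer palindromic substring exists; longest length = 5

5


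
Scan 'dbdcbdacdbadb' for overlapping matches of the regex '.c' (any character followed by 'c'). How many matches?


Pattern: .c means any character followed by 'c'.
Scanning 'dbdcbdacdbadb' position-by-position:
  Pos 0: window 'db' -> no
  Pos 1: window 'bd' -> no
  Pos 2: window 'dc' -> MATCH
  Pos 3: window 'cb' -> no
  Pos 4: window 'bd' -> no
  Pos 5: window 'da' -> no
  Pos 6: window 'ac' -> MATCH
  Pos 7: window 'cd' -> no
  Pos 8: window 'db' -> no
  Pos 9: window 'ba' -> no
  Pos 10: window 'ad' -> no
  Pos 11: window 'db' -> no
  Pos 12: window 'b' -> no
Total matches: 2

2


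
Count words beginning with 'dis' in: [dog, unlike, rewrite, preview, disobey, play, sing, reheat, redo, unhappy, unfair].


Checking each word for prefix 'dis':
  'dog' -> no (count: 0)
  'unlike' -> no (count: 0)
  'rewrite' -> no (count: 0)
  'preview' -> no (count: 0)
  'disobey' -> YES, starts with 'dis' (count: 1)
  'play' -> no (count: 1)
  'sing' -> no (count: 1)
  'reheat' -> no (count: 1)
  'redo' -> no (count: 1)
  'unhappy' -> no (count: 1)
  'unfair' -> no (count: 1)
Total with prefix 'dis': 1

1


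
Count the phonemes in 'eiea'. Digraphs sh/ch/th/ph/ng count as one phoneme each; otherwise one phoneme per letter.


Parsing 'eiea' greedily, digraphs first:
  'e' -> vowel phoneme (phonemes so far: 1)
  'i' -> vowel phoneme (phonemes so far: 2)
  'e' -> vowel phoneme (phonemes so far: 3)
  'a' -> vowel phoneme (phonemes so far: 4)
Total phonemes: 4

4


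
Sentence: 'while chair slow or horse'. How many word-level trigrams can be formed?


Word trigrams from [5] words:
  Trigram 1: (while chair slow)
  Trigram 2: (chair slow or)
  Trigram 3: (slow or horse)
Total word trigrams: 5 - 2 = 3

3


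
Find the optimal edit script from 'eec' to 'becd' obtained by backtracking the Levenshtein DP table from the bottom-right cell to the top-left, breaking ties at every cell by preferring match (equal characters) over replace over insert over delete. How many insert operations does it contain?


Edit distance = 2. Backtracking from cell (3, 4) with preference match > replace > insert > delete,
then listing the resulting alignment 'eec' -> 'becd' left to right:
  Step 1: replace e->b
  Step 2: keep 'e'
  Step 3: keep 'c'
  Step 4: insert 'd' [insertion #1]
Total insertions: 1

1


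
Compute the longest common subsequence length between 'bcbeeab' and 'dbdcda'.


DP table for LCS of 'bcbeeab' and 'dbdcda':
       d  b  d  c  d  a
    0  0  0  0  0  0  0
  b 0  0  1  1  1  1  1
  c 0  0  1  1  2  2  2
  b 0  0  1  1  2  2  2
  e 0  0  1  1  2  2  2
  e 0  0  1  1  2  2  2
  a 0  0  1  1  2  2  3
  b 0  0  1  1  2  2  3
LCS: 'bca'
LCS length = 3

3


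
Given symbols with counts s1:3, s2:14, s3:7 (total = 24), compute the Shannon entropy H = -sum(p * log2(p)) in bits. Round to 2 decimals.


Computing entropy H = -sum(p_i * log2(p_i)):
  s1: p = 3/24 = 0.1250, -p*log2(p) = 0.3750
  s2: p = 14/24 = 0.5833, -p*log2(p) = 0.4536
  s3: p = 7/24 = 0.2917, -p*log2(p) = 0.5185
H = sum of terms = 1.3471
Rounded to 2 decimals: 1.35

1.35


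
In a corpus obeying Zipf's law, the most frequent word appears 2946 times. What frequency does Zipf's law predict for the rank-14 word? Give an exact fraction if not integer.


Zipf's law: freq(rank) = f1 / rank
f1 = 2946, rank = 14
freq = 2946 / 14
GCD(2946, 14) = 2
Simplified: 1473/7

1473/7


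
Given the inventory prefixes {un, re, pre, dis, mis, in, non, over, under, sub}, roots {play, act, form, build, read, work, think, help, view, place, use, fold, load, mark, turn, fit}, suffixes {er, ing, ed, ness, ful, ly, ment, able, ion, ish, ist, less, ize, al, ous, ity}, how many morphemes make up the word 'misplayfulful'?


Segmenting 'misplayfulful' against the inventory:
  'mis' -> prefix (morpheme 1)
  'play' -> root (morpheme 2)
  'ful' -> suffix (morpheme 3)
  'ful' -> suffix (morpheme 4)
Total morphemes: 4

4


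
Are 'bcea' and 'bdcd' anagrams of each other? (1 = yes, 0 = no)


Sort characters of 'bcea': 'abce'
Sort characters of 'bdcd': 'bcdd'
Sorted forms differ -> they are NOT anagrams
Result: 0

0


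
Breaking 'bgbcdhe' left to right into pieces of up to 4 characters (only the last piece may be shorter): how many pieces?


'bgbcdhe' has 7 characters.
Chunking with max size 4:
  Chunk 1: 'bgbc' (positions 0-3)
  Chunk 2: 'dhe' (positions 4-6)
Total chunks: ceil(7 / 4) = 2

2


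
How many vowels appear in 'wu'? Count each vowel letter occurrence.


Scanning each character of 'wu':
  Position 1: 'w' -> consonant (running count: 0)
  Position 2: 'u' -> vowel (running count: 1)
Total vowels: 1

1


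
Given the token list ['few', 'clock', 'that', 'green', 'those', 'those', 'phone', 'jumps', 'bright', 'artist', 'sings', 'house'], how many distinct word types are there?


Listing all tokens and tracking unique types:
  Token 1: 'few' -> NEW (unique so far: 1)
  Token 2: 'clock' -> NEW (unique so far: 2)
  Token 3: 'that' -> NEW (unique so far: 3)
  Token 4: 'green' -> NEW (unique so far: 4)
  Token 5: 'those' -> NEW (unique so far: 5)
  Token 6: 'those' -> duplicate (unique so far: 5)
  Token 7: 'phone' -> NEW (unique so far: 6)
  Token 8: 'jumps' -> NEW (unique so far: 7)
  Token 9: 'bright' -> NEW (unique so far: 8)
  Token 10: 'artist' -> NEW (unique so far: 9)
  Token 11: 'sings' -> NEW (unique so far: 10)
  Token 12: 'house' -> NEW (unique so far: 11)
Unique types: ('artist', 'bright', 'clock', 'few', 'green', 'house', 'jumps', 'phone', 'sings', 'that', 'those')
Vocabulary size: 11

11


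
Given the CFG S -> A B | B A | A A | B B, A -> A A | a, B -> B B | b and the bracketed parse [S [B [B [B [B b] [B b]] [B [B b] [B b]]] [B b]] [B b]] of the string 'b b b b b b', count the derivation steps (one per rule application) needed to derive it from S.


Every bracketed nonterminal node [X ...] in the tree is produced by exactly one rule application.
Reading the tree off as a leftmost derivation:
  Step 1: S  =>  B B   (applied S -> B B)
  Step 2: B B  =>  B B B   (applied B -> B B)
  Step 3: B B B  =>  B B B B   (applied B -> B B)
  Step 4: B B B B  =>  B B B B B   (applied B -> B B)
  Step 5: B B B B B  =>  b B B B B   (applied B -> b)
  Step 6: b B B B B  =>  b b B B B   (applied B -> b)
  Step 7: b b B B B  =>  b b B B B B   (applied B -> B B)
  Step 8: b b B B B B  =>  b b b B B B   (applied B -> b)
  Step 9: b b b B B B  =>  b b b b B B   (applied B -> b)
  Step 10: b b b b B B  =>  b b b b b B   (applied B -> b)
  Step 11: b b b b b B  =>  b b b b b b   (applied B -> b)
Final yield: b b b b b b
Total rewrite steps: 11

11


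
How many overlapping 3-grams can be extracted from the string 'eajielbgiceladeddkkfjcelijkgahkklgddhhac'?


String 'eajielbgiceladeddkkfjcelijkgahkklgddhhac' has length L = 40.
Number of overlapping n-grams = L - n + 1
Substituting: 40 - 3 + 1 = 38

38


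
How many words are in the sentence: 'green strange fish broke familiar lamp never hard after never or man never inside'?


Counting words by splitting on spaces:
  Word 1: 'green'
  Word 2: 'strange'
  Word 3: 'fish'
  Word 4: 'broke'
  Word 5: 'familiar'
  Word 6: 'lamp'
  Word 7: 'never'
  Word 8: 'hard'
  Word 9: 'after'
  Word 10: 'never'
  Word 11: 'or'
  Word 12: 'man'
  Word 13: 'never'
  Word 14: 'inside'
Total words: 14

14


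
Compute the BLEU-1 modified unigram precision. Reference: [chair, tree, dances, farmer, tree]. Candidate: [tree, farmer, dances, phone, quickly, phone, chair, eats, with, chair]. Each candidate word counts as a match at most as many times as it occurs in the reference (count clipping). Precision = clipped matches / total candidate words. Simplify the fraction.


Reference word counts: {'chair': 1, 'dances': 1, 'farmer': 1, 'tree': 2}
Checking each candidate word (with clipping):
  'tree' -> in reference (ref count 2, used 1/2) -> match (matches: 1)
  'farmer' -> in reference (ref count 1, used 1/1) -> match (matches: 2)
  'dances' -> in reference (ref count 1, used 1/1) -> match (matches: 3)
  'phone' -> not in reference -> no match (matches: 3)
  'quickly' -> not in reference -> no match (matches: 3)
  'phone' -> not in reference -> no match (matches: 3)
  'chair' -> in reference (ref count 1, used 1/1) -> match (matches: 4)
  'eats' -> not in reference -> no match (matches: 4)
  'with' -> not in reference -> no match (matches: 4)
  'chair' -> ref count 1 already used up (1/1) -> clipped, no match (matches: 4)
Clipped matches: 4, Candidate length: 10
Precision = 4/10 = 2/5

2/5


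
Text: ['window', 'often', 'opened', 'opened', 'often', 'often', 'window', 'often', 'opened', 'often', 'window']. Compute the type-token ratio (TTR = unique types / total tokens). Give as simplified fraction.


Tokens: 11
Unique types: ('often', 'opened', 'window') = 3
TTR = 3/11
Already in lowest terms.

3/11


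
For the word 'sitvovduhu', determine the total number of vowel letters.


Scanning each character of 'sitvovduhu':
  Position 1: 's' -> consonant (running count: 0)
  Position 2: 'i' -> vowel (running count: 1)
  Position 3: 't' -> consonant (running count: 1)
  Position 4: 'v' -> consonant (running count: 1)
  Position 5: 'o' -> vowel (running count: 2)
  Position 6: 'v' -> consonant (running count: 2)
  Position 7: 'd' -> consonant (running count: 2)
  Position 8: 'u' -> vowel (running count: 3)
  Position 9: 'h' -> consonant (running count: 3)
  Position 10: 'u' -> vowel (running count: 4)
Total vowels: 4

4


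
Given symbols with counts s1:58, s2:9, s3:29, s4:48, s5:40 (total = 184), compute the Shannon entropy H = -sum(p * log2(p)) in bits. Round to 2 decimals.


Computing entropy H = -sum(p_i * log2(p_i)):
  s1: p = 58/184 = 0.3152, -p*log2(p) = 0.5250
  s2: p = 9/184 = 0.0489, -p*log2(p) = 0.2129
  s3: p = 29/184 = 0.1576, -p*log2(p) = 0.4201
  s4: p = 48/184 = 0.2609, -p*log2(p) = 0.5057
  s5: p = 40/184 = 0.2174, -p*log2(p) = 0.4786
H = sum of terms = 2.1423
Rounded to 2 decimals: 2.14

2.14


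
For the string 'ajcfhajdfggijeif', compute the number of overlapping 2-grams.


String 'ajcfhajdfggijeif' has length L = 16.
Number of overlapping n-grams = L - n + 1
Substituting: 16 - 2 + 1 = 15

15


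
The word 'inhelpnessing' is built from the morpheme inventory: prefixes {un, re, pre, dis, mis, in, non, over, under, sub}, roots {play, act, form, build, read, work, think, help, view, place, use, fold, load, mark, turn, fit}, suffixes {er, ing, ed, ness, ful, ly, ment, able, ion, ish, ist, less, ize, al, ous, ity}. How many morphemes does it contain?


Segmenting 'inhelpnessing' against the inventory:
  'in' -> prefix (morpheme 1)
  'help' -> root (morpheme 2)
  'ness' -> suffix (morpheme 3)
  'ing' -> suffix (morpheme 4)
Total morphemes: 4

4


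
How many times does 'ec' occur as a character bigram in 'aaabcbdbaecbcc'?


Scanning 'aaabcbdbaecbcc' for bigram 'ec':
  Position 0: 'aa' -> no
  Position 1: 'aa' -> no
  Position 2: 'ab' -> no
  Position 3: 'bc' -> no
  Position 4: 'cb' -> no
  Position 5: 'bd' -> no
  Position 6: 'db' -> no
  Position 7: 'ba' -> no
  Position 8: 'ae' -> no
  Position 9: 'ec' -> MATCH
  Position 10: 'cb' -> no
  Position 11: 'bc' -> no
  Position 12: 'cc' -> no
Total matches: 1

1


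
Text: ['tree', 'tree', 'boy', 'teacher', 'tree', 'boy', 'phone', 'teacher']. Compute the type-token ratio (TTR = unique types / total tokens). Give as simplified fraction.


Tokens: 8
Unique types: ('boy', 'phone', 'teacher', 'tree') = 4
TTR = 4/8
Simplify: divide both by 4 -> 1/2
TTR = 1/2

1/2


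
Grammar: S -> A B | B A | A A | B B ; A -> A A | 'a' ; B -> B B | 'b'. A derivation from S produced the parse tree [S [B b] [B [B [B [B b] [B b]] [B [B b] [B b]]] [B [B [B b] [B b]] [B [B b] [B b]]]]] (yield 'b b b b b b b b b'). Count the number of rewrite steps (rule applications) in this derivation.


Every bracketed nonterminal node [X ...] in the tree is produced by exactly one rule application.
Reading the tree off as a leftmost derivation:
  Step 1: S  =>  B B   (applied S -> B B)
  Step 2: B B  =>  b B   (applied B -> b)
  Step 3: b B  =>  b B B   (applied B -> B B)
  Step 4: b B B  =>  b B B B   (applied B -> B B)
  Step 5: b B B B  =>  b B B B B   (applied B -> B B)
  Step 6: b B B B B  =>  b b B B B   (applied B -> b)
  Step 7: b b B B B  =>  b b b B B   (applied B -> b)
  Step 8: b b b B B  =>  b b b B B B   (applied B -> B B)
  Step 9: b b b B B B  =>  b b b b B B   (applied B -> b)
  Step 10: b b b b B B  =>  b b b b b B   (applied B -> b)
  Step 11: b b b b b B  =>  b b b b b B B   (applied B -> B B)
  Step 12: b b b b b B B  =>  b b b b b B B B   (applied B -> B B)
  Step 13: b b b b b B B B  =>  b b b b b b B B   (applied B -> b)
  Step 14: b b b b b b B B  =>  b b b b b b b B   (applied B -> b)
  Step 15: b b b b b b b B  =>  b b b b b b b B B   (applied B -> B B)
  Step 16: b b b b b b b B B  =>  b b b b b b b b B   (applied B -> b)
  Step 17: b b b b b b b b B  =>  b b b b b b b b b   (applied B -> b)
Final yield: b b b b b b b b b
Total rewrite steps: 17

17


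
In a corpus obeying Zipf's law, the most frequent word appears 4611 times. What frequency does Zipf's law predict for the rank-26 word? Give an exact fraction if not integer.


Zipf's law: freq(rank) = f1 / rank
f1 = 4611, rank = 26
freq = 4611 / 26
GCD(4611, 26) = 1
Simplified: 4611/26

4611/26


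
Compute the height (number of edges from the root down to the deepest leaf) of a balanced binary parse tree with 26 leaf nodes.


In a balanced binary tree with n leaves the deepest leaf is ceil(log2(n)) edges below the root.
log2(26) = 4.7004
ceil(4.7004) = 5
height (edges) = 5

5


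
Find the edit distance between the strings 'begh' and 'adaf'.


Building DP table for s1='begh' (len 4) and s2='adaf' (len 4):
       a  d  a  f
    0  1  2  3  4
  b 1  1  2  3  4
  e 2  2  2  3  4
  g 3  3  3  3  4
  h 4  4  4  4  4
Edit distance = dp[4][4] = 4

4


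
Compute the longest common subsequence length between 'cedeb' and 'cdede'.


DP table for LCS of 'cedeb' and 'cdede':
       c  d  e  d  e
    0  0  0  0  0  0
  c 0  1  1  1  1  1
  e 0  1  1  2  2  2
  d 0  1  2  2  3  3
  e 0  1  2  3  3  4
  b 0  1  2  3  3  4
LCS: 'cede'
LCS length = 4

4


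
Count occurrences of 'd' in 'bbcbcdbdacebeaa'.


Scanning 'bbcbcdbdacebeaa' for 'd':
  Position 5: 'd' -> MATCH (count: 1)
  Position 7: 'd' -> MATCH (count: 2)
Total occurrences of 'd': 2

2


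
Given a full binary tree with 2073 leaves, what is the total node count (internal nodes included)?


Leaf nodes (terminals): 2073
Internal nodes = n - 1 = 2073 - 1 = 2072
Total = leaves + internal = 2073 + 2072 = 4145

4145


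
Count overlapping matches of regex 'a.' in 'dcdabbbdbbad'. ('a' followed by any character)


Pattern: a. means 'a' followed by any character.
Scanning 'dcdabbbdbbad' position-by-position:
  Pos 0: window 'dc' -> no
  Pos 1: window 'cd' -> no
  Pos 2: window 'da' -> no
  Pos 3: window 'ab' -> MATCH
  Pos 4: window 'bb' -> no
  Pos 5: window 'bb' -> no
  Pos 6: window 'bd' -> no
  Pos 7: window 'db' -> no
  Pos 8: window 'bb' -> no
  Pos 9: window 'ba' -> no
  Pos 10: window 'ad' -> MATCH
  Pos 11: window 'd' -> no
Total matches: 2

2


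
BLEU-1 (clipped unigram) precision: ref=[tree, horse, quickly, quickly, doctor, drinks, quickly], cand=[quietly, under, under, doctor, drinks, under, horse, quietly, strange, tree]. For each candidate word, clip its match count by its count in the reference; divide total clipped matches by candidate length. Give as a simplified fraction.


Reference word counts: {'doctor': 1, 'drinks': 1, 'horse': 1, 'quickly': 3, 'tree': 1}
Checking each candidate word (with clipping):
  'quietly' -> not in reference -> no match (matches: 0)
  'under' -> not in reference -> no match (matches: 0)
  'under' -> not in reference -> no match (matches: 0)
  'doctor' -> in reference (ref count 1, used 1/1) -> match (matches: 1)
  'drinks' -> in reference (ref count 1, used 1/1) -> match (matches: 2)
  'under' -> not in reference -> no match (matches: 2)
  'horse' -> in reference (ref count 1, used 1/1) -> match (matches: 3)
  'quietly' -> not in reference -> no match (matches: 3)
  'strange' -> not in reference -> no match (matches: 3)
  'tree' -> in reference (ref count 1, used 1/1) -> match (matches: 4)
Clipped matches: 4, Candidate length: 10
Precision = 4/10 = 2/5

2/5


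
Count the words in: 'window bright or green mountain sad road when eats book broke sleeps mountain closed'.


Counting words by splitting on spaces:
  Word 1: 'window'
  Word 2: 'bright'
  Word 3: 'or'
  Word 4: 'green'
  Word 5: 'mountain'
  Word 6: 'sad'
  Word 7: 'road'
  Word 8: 'when'
  Word 9: 'eats'
  Word 10: 'book'
  Word 11: 'broke'
  Word 12: 'sleeps'
  Word 13: 'mountain'
  Word 14: 'closed'
Total words: 14

14


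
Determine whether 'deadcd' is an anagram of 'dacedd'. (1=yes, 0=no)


Sort characters of 'deadcd': 'acddde'
Sort characters of 'dacedd': 'acddde'
Sorted forms match -> they ARE anagrams
Result: 1

1


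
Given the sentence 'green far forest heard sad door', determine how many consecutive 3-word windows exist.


Word trigrams from [6] words:
  Trigram 1: (green far forest)
  Trigram 2: (far forest heard)
  Trigram 3: (forest heard sad)
  Trigram 4: (heard sad door)
Total word trigrams: 6 - 2 = 4

4


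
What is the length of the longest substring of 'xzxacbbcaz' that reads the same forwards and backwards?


Scanning 'xzxacbbcaz' for palindromic substrings.
Substring at positions 3-8: 'acbbca'.
Check: reverse('acbbca') = 'acbbca' -> palindrome confirmed.
Neighbouring characters ('x' / 'z') break symmetry, so it cannot extend further.
No longer palindromic substring exists; longest length = 6

6


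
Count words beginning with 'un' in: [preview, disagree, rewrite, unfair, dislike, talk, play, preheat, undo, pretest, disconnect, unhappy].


Checking each word for prefix 'un':
  'preview' -> no (count: 0)
  'disagree' -> no (count: 0)
  'rewrite' -> no (count: 0)
  'unfair' -> YES, starts with 'un' (count: 1)
  'dislike' -> no (count: 1)
  'talk' -> no (count: 1)
  'play' -> no (count: 1)
  'preheat' -> no (count: 1)
  'undo' -> YES, starts with 'un' (count: 2)
  'pretest' -> no (count: 2)
  'disconnect' -> no (count: 2)
  'unhappy' -> YES, starts with 'un' (count: 3)
Total with prefix 'un': 3

3


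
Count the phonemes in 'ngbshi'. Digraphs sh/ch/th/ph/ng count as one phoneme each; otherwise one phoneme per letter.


Parsing 'ngbshi' greedily, digraphs first:
  'ng' -> digraph (1 consonant phoneme) (phonemes so far: 1)
  'b' -> consonant phoneme (phonemes so far: 2)
  'sh' -> digraph (1 consonant phoneme) (phonemes so far: 3)
  'i' -> vowel phoneme (phonemes so far: 4)
Total phonemes: 4

4


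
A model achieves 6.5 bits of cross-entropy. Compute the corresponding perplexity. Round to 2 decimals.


Perplexity formula: PP = 2^H
H = 6.5
PP = 2^6.5
Decompose: 2^6.5 = 2^6 * 2^0.5 = 2^6 * sqrt(2)
2^6 = 64, sqrt(2) ~ 1.4142136
PP ~ 64 * 1.4142136 = 90.5096704
Rounded to 2 decimals: 90.51

90.51


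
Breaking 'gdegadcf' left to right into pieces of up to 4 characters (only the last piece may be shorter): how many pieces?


'gdegadcf' has 8 characters.
Chunking with max size 4:
  Chunk 1: 'gdeg' (positions 0-3)
  Chunk 2: 'adcf' (positions 4-7)
Total chunks: ceil(8 / 4) = 2

2


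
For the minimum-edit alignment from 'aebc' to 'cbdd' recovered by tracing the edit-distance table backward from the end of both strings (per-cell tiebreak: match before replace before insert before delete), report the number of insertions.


Edit distance = 4. Backtracking from cell (4, 4) with preference match > replace > insert > delete,
then listing the resulting alignment 'aebc' -> 'cbdd' left to right:
  Step 1: replace a->c
  Step 2: replace e->b
  Step 3: replace b->d
  Step 4: replace c->d
Total insertions: 0

0


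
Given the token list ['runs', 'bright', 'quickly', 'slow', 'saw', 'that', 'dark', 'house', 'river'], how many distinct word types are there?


Listing all tokens and tracking unique types:
  Token 1: 'runs' -> NEW (unique so far: 1)
  Token 2: 'bright' -> NEW (unique so far: 2)
  Token 3: 'quickly' -> NEW (unique so far: 3)
  Token 4: 'slow' -> NEW (unique so far: 4)
  Token 5: 'saw' -> NEW (unique so far: 5)
  Token 6: 'that' -> NEW (unique so far: 6)
  Token 7: 'dark' -> NEW (unique so far: 7)
  Token 8: 'house' -> NEW (unique so far: 8)
  Token 9: 'river' -> NEW (unique so far: 9)
Unique types: ('bright', 'dark', 'house', 'quickly', 'river', 'runs', 'saw', 'slow', 'that')
Vocabulary size: 9

9


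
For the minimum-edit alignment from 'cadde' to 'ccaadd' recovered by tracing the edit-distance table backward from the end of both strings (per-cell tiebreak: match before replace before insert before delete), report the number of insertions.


Edit distance = 3. Backtracking from cell (5, 6) with preference match > replace > insert > delete,
then listing the resulting alignment 'cadde' -> 'ccaadd' left to right:
  Step 1: insert 'c' [insertion #1]
  Step 2: keep 'c'
  Step 3: keep 'a'
  Step 4: replace d->a
  Step 5: keep 'd'
  Step 6: replace e->d
Total insertions: 1

1


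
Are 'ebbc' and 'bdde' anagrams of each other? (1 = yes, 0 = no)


Sort characters of 'ebbc': 'bbce'
Sort characters of 'bdde': 'bdde'
Sorted forms differ -> they are NOT anagrams
Result: 0

0


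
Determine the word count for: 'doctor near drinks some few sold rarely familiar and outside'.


Counting words by splitting on spaces:
  Word 1: 'doctor'
  Word 2: 'near'
  Word 3: 'drinks'
  Word 4: 'some'
  Word 5: 'few'
  Word 6: 'sold'
  Word 7: 'rarely'
  Word 8: 'familiar'
  Word 9: 'and'
  Word 10: 'outside'
Total words: 10

10


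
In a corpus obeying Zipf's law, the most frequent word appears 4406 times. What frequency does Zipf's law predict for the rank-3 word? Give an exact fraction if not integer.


Zipf's law: freq(rank) = f1 / rank
f1 = 4406, rank = 3
freq = 4406 / 3
GCD(4406, 3) = 1
Simplified: 4406/3

4406/3


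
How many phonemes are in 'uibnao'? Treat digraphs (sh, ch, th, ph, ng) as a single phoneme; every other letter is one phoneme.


Parsing 'uibnao' greedily, digraphs first:
  'u' -> vowel phoneme (phonemes so far: 1)
  'i' -> vowel phoneme (phonemes so far: 2)
  'b' -> consonant phoneme (phonemes so far: 3)
  'n' -> consonant phoneme (phonemes so far: 4)
  'a' -> vowel phoneme (phonemes so far: 5)
  'o' -> vowel phoneme (phonemes so far: 6)
Total phonemes: 6

6


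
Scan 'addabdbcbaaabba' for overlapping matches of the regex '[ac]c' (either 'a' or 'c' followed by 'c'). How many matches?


Pattern: [ac]c means either 'a' or 'c' followed by 'c'.
Scanning 'addabdbcbaaabba' position-by-position:
  Pos 0: window 'ad' -> no
  Pos 1: window 'dd' -> no
  Pos 2: window 'da' -> no
  Pos 3: window 'ab' -> no
  Pos 4: window 'bd' -> no
  Pos 5: window 'db' -> no
  Pos 6: window 'bc' -> no
  Pos 7: window 'cb' -> no
  Pos 8: window 'ba' -> no
  Pos 9: window 'aa' -> no
  Pos 10: window 'aa' -> no
  Pos 11: window 'ab' -> no
  Pos 12: window 'bb' -> no
  Pos 13: window 'ba' -> no
  Pos 14: window 'a' -> no
Total matches: 0

0


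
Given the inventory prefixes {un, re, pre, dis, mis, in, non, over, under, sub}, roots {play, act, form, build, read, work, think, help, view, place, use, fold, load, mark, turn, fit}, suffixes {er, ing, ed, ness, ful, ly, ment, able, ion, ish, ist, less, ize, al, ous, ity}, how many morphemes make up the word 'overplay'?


Segmenting 'overplay' against the inventory:
  'over' -> prefix (morpheme 1)
  'play' -> root (morpheme 2)
Total morphemes: 2

2


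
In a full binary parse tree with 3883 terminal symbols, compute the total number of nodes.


Leaf nodes (terminals): 3883
Internal nodes = n - 1 = 3883 - 1 = 3882
Total = leaves + internal = 3883 + 3882 = 7765

7765


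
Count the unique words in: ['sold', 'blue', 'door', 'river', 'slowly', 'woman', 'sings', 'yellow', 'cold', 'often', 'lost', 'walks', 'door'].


Listing all tokens and tracking unique types:
  Token 1: 'sold' -> NEW (unique so far: 1)
  Token 2: 'blue' -> NEW (unique so far: 2)
  Token 3: 'door' -> NEW (unique so far: 3)
  Token 4: 'river' -> NEW (unique so far: 4)
  Token 5: 'slowly' -> NEW (unique so far: 5)
  Token 6: 'woman' -> NEW (unique so far: 6)
  Token 7: 'sings' -> NEW (unique so far: 7)
  Token 8: 'yellow' -> NEW (unique so far: 8)
  Token 9: 'cold' -> NEW (unique so far: 9)
  Token 10: 'often' -> NEW (unique so far: 10)
  Token 11: 'lost' -> NEW (unique so far: 11)
  Token 12: 'walks' -> NEW (unique so far: 12)
  Token 13: 'door' -> duplicate (unique so far: 12)
Unique types: ('blue', 'cold', 'door', 'lost', 'often', 'river', 'sings', 'slowly', 'sold', 'walks', 'woman', 'yellow')
Vocabulary size: 12

12


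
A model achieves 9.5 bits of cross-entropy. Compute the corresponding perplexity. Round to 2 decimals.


Perplexity formula: PP = 2^H
H = 9.5
PP = 2^9.5
Decompose: 2^9.5 = 2^9 * 2^0.5 = 2^9 * sqrt(2)
2^9 = 512, sqrt(2) ~ 1.4142136
PP ~ 512 * 1.4142136 = 724.0773632
Rounded to 2 decimals: 724.08

724.08


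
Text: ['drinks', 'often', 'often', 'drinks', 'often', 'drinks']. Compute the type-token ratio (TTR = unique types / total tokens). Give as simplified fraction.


Tokens: 6
Unique types: ('drinks', 'often') = 2
TTR = 2/6
Simplify: divide both by 2 -> 1/3
TTR = 1/3

1/3


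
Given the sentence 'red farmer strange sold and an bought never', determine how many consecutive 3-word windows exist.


Word trigrams from [8] words:
  Trigram 1: (red farmer strange)
  Trigram 2: (farmer strange sold)
  Trigram 3: (strange sold and)
  Trigram 4: (sold and an)
  Trigram 5: (and an bought)
  Trigram 6: (an bought never)
Total word trigrams: 8 - 2 = 6

6


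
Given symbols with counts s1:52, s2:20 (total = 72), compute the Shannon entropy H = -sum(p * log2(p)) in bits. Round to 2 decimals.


Computing entropy H = -sum(p_i * log2(p_i)):
  s1: p = 52/72 = 0.7222, -p*log2(p) = 0.3391
  s2: p = 20/72 = 0.2778, -p*log2(p) = 0.5133
H = sum of terms = 0.8524
Rounded to 2 decimals: 0.85

0.85


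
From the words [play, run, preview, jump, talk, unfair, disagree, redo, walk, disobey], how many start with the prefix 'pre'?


Checking each word for prefix 'pre':
  'play' -> no (count: 0)
  'run' -> no (count: 0)
  'preview' -> YES, starts with 'pre' (count: 1)
  'jump' -> no (count: 1)
  'talk' -> no (count: 1)
  'unfair' -> no (count: 1)
  'disagree' -> no (count: 1)
  'redo' -> no (count: 1)
  'walk' -> no (count: 1)
  'disobey' -> no (count: 1)
Total with prefix 'pre': 1

1


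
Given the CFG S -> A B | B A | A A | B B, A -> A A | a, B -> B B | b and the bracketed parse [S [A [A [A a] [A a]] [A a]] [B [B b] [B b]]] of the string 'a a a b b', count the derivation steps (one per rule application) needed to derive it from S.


Every bracketed nonterminal node [X ...] in the tree is produced by exactly one rule application.
Reading the tree off as a leftmost derivation:
  Step 1: S  =>  A B   (applied S -> A B)
  Step 2: A B  =>  A A B   (applied A -> A A)
  Step 3: A A B  =>  A A A B   (applied A -> A A)
  Step 4: A A A B  =>  a A A B   (applied A -> a)
  Step 5: a A A B  =>  a a A B   (applied A -> a)
  Step 6: a a A B  =>  a a a B   (applied A -> a)
  Step 7: a a a B  =>  a a a B B   (applied B -> B B)
  Step 8: a a a B B  =>  a a a b B   (applied B -> b)
  Step 9: a a a b B  =>  a a a b b   (applied B -> b)
Final yield: a a a b b
Total rewrite steps: 9

9


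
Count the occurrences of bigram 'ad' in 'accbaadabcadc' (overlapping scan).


Scanning 'accbaadabcadc' for bigram 'ad':
  Position 0: 'ac' -> no
  Position 1: 'cc' -> no
  Position 2: 'cb' -> no
  Position 3: 'ba' -> no
  Position 4: 'aa' -> no
  Position 5: 'ad' -> MATCH
  Position 6: 'da' -> no
  Position 7: 'ab' -> no
  Position 8: 'bc' -> no
  Position 9: 'ca' -> no
  Position 10: 'ad' -> MATCH
  Position 11: 'dc' -> no
Total matches: 2

2


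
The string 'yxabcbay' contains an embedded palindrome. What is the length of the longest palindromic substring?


Scanning 'yxabcbay' for palindromic substrings.
Substring at positions 2-6: 'abcba'.
Check: reverse('abcba') = 'abcba' -> palindrome confirmed.
Neighbouring characters ('x' / 'y') break symmetry, so it cannot extend further.
No longer palindromic substring exists; longest length = 5

5


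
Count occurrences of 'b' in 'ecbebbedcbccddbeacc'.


Scanning 'ecbebbedcbccddbeacc' for 'b':
  Position 2: 'b' -> MATCH (count: 1)
  Position 4: 'b' -> MATCH (count: 2)
  Position 5: 'b' -> MATCH (count: 3)
  Position 9: 'b' -> MATCH (count: 4)
  Position 14: 'b' -> MATCH (count: 5)
Total occurrences of 'b': 5

5


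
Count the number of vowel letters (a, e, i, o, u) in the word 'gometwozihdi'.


Scanning each character of 'gometwozihdi':
  Position 1: 'g' -> consonant (running count: 0)
  Position 2: 'o' -> vowel (running count: 1)
  Position 3: 'm' -> consonant (running count: 1)
  Position 4: 'e' -> vowel (running count: 2)
  Position 5: 't' -> consonant (running count: 2)
  Position 6: 'w' -> consonant (running count: 2)
  Position 7: 'o' -> vowel (running count: 3)
  Position 8: 'z' -> consonant (running count: 3)
  Position 9: 'i' -> vowel (running count: 4)
  Position 10: 'h' -> consonant (running count: 4)
  Position 11: 'd' -> consonant (running count: 4)
  Position 12: 'i' -> vowel (running count: 5)
Total vowels: 5

5


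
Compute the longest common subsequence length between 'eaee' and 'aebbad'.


DP table for LCS of 'eaee' and 'aebbad':
       a  e  b  b  a  d
    0  0  0  0  0  0  0
  e 0  0  1  1  1  1  1
  a 0  1  1  1  1  2  2
  e 0  1  2  2  2  2  2
  e 0  1  2  2  2  2  2
LCS: 'ea'
LCS length = 2

2


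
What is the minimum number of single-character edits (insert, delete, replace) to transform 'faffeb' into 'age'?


Building DP table for s1='faffeb' (len 6) and s2='age' (len 3):
       a  g  e
    0  1  2  3
  f 1  1  2  3
  a 2  1  2  3
  f 3  2  2  3
  f 4  3  3  3
  e 5  4  4  3
  b 6  5  5  4
Edit distance = dp[6][3] = 4

4


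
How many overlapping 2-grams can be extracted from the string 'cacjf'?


String 'cacjf' has length L = 5.
Number of overlapping n-grams = L - n + 1
Substituting: 5 - 2 + 1 = 4

4


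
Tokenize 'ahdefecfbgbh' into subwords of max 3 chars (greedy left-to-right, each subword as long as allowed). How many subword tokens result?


'ahdefecfbgbh' has 12 characters.
Chunking with max size 3:
  Chunk 1: 'ahd' (positions 0-2)
  Chunk 2: 'efe' (positions 3-5)
  Chunk 3: 'cfb' (positions 6-8)
  Chunk 4: 'gbh' (positions 9-11)
Total chunks: ceil(12 / 3) = 4

4


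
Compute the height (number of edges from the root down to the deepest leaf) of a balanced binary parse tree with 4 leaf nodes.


In a balanced binary tree with n leaves the deepest leaf is ceil(log2(n)) edges below the root.
log2(4) = 2.0000
ceil(2.0000) = 2
height (edges) = 2

2


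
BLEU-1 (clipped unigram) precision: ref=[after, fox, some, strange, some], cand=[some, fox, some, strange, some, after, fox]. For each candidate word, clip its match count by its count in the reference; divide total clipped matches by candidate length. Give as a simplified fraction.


Reference word counts: {'after': 1, 'fox': 1, 'some': 2, 'strange': 1}
Checking each candidate word (with clipping):
  'some' -> in reference (ref count 2, used 1/2) -> match (matches: 1)
  'fox' -> in reference (ref count 1, used 1/1) -> match (matches: 2)
  'some' -> in reference (ref count 2, used 2/2) -> match (matches: 3)
  'strange' -> in reference (ref count 1, used 1/1) -> match (matches: 4)
  'some' -> ref count 2 already used up (2/2) -> clipped, no match (matches: 4)
  'after' -> in reference (ref count 1, used 1/1) -> match (matches: 5)
  'fox' -> ref count 1 already used up (1/1) -> clipped, no match (matches: 5)
Clipped matches: 5, Candidate length: 7
Precision = 5/7

5/7


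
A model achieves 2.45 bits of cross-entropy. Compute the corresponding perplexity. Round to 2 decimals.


Perplexity formula: PP = 2^H
H = 2.45
PP = 2^2.45
Decompose: 2^2.45 = 2^2 * 2^0.45
2^2 = 4, 2^0.45 ~ 1.3660403
PP ~ 4 * 1.3660403 = 5.4641612
Rounded to 2 decimals: 5.46

5.46


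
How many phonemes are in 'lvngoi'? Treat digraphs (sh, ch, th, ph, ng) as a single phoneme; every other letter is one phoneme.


Parsing 'lvngoi' greedily, digraphs first:
  'l' -> consonant phoneme (phonemes so far: 1)
  'v' -> consonant phoneme (phonemes so far: 2)
  'ng' -> digraph (1 consonant phoneme) (phonemes so far: 3)
  'o' -> vowel phoneme (phonemes so far: 4)
  'i' -> vowel phoneme (phonemes so far: 5)
Total phonemes: 5

5


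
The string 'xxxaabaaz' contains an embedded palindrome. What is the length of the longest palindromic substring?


Scanning 'xxxaabaaz' for palindromic substrings.
Substring at positions 3-7: 'aabaa'.
Check: reverse('aabaa') = 'aabaa' -> palindrome confirmed.
Neighbouring characters ('x' / 'z') break symmetry, so it cannot extend further.
No longer palindromic substring exists; longest length = 5

5


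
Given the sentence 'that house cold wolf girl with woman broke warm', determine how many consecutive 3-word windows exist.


Word trigrams from [9] words:
  Trigram 1: (that house cold)
  Trigram 2: (house cold wolf)
  Trigram 3: (cold wolf girl)
  Trigram 4: (wolf girl with)
  Trigram 5: (girl with woman)
  Trigram 6: (with woman broke)
  Trigram 7: (woman broke warm)
Total word trigrams: 9 - 2 = 7

7


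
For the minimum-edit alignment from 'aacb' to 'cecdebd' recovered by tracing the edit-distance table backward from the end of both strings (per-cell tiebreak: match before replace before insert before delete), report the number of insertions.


Edit distance = 5. Backtracking from cell (4, 7) with preference match > replace > insert > delete,
then listing the resulting alignment 'aacb' -> 'cecdebd' left to right:
  Step 1: replace a->c
  Step 2: replace a->e
  Step 3: keep 'c'
  Step 4: insert 'd' [insertion #1]
  Step 5: insert 'e' [insertion #2]
  Step 6: keep 'b'
  Step 7: insert 'd' [insertion #3]
Total insertions: 3

3


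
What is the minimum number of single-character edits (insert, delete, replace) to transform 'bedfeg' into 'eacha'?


Building DP table for s1='bedfeg' (len 6) and s2='eacha' (len 5):
       e  a  c  h  a
    0  1  2  3  4  5
  b 1  1  2  3  4  5
  e 2  1  2  3  4  5
  d 3  2  2  3  4  5
  f 4  3  3  3  4  5
  e 5  4  4  4  4  5
  g 6  5  5  5  5  5
Edit distance = dp[6][5] = 5

5


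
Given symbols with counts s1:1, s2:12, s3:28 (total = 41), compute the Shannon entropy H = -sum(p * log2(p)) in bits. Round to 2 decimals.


Computing entropy H = -sum(p_i * log2(p_i)):
  s1: p = 1/41 = 0.0244, -p*log2(p) = 0.1307
  s2: p = 12/41 = 0.2927, -p*log2(p) = 0.5188
  s3: p = 28/41 = 0.6829, -p*log2(p) = 0.3757
H = sum of terms = 1.0252
Rounded to 2 decimals: 1.03

1.03


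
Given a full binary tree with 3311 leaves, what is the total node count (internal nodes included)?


Leaf nodes (terminals): 3311
Internal nodes = n - 1 = 3311 - 1 = 3310
Total = leaves + internal = 3311 + 3310 = 6621

6621


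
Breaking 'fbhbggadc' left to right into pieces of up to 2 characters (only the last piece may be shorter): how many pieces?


'fbhbggadc' has 9 characters.
Chunking with max size 2:
  Chunk 1: 'fb' (positions 0-1)
  Chunk 2: 'hb' (positions 2-3)
  Chunk 3: 'gg' (positions 4-5)
  Chunk 4: 'ad' (positions 6-7)
  Chunk 5: 'c' (positions 8-8)
Total chunks: ceil(9 / 2) = 5

5


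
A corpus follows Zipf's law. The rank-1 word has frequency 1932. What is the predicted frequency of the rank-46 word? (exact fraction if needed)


Zipf's law: freq(rank) = f1 / rank
f1 = 1932, rank = 46
freq = 1932 / 46
= 42

42


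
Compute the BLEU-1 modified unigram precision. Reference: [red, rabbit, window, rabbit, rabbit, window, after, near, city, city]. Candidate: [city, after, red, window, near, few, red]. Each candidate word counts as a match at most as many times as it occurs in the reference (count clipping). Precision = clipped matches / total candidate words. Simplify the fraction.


Reference word counts: {'after': 1, 'city': 2, 'near': 1, 'rabbit': 3, 'red': 1, 'window': 2}
Checking each candidate word (with clipping):
  'city' -> in reference (ref count 2, used 1/2) -> match (matches: 1)
  'after' -> in reference (ref count 1, used 1/1) -> match (matches: 2)
  'red' -> in reference (ref count 1, used 1/1) -> match (matches: 3)
  'window' -> in reference (ref count 2, used 1/2) -> match (matches: 4)
  'near' -> in reference (ref count 1, used 1/1) -> match (matches: 5)
  'few' -> not in reference -> no match (matches: 5)
  'red' -> ref count 1 already used up (1/1) -> clipped, no match (matches: 5)
Clipped matches: 5, Candidate length: 7
Precision = 5/7

5/7


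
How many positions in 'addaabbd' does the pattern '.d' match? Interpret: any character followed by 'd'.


Pattern: .d means any character followed by 'd'.
Scanning 'addaabbd' position-by-position:
  Pos 0: window 'ad' -> MATCH
  Pos 1: window 'dd' -> MATCH
  Pos 2: window 'da' -> no
  Pos 3: window 'aa' -> no
  Pos 4: window 'ab' -> no
  Pos 5: window 'bb' -> no
  Pos 6: window 'bd' -> MATCH
  Pos 7: window 'd' -> no
Total matches: 3

3


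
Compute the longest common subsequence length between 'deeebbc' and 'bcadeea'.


DP table for LCS of 'deeebbc' and 'bcadeea':
       b  c  a  d  e  e  a
    0  0  0  0  0  0  0  0
  d 0  0  0  0  1  1  1  1
  e 0  0  0  0  1  2  2  2
  e 0  0  0  0  1  2  3  3
  e 0  0  0  0  1  2  3  3
  b 0  1  1  1  1  2  3  3
  b 0  1  1  1  1  2  3  3
  c 0  1  2  2  2  2  3  3
LCS: 'dee'
LCS length = 3

3


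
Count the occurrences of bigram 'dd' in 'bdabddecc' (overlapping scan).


Scanning 'bdabddecc' for bigram 'dd':
  Position 0: 'bd' -> no
  Position 1: 'da' -> no
  Position 2: 'ab' -> no
  Position 3: 'bd' -> no
  Position 4: 'dd' -> MATCH
  Position 5: 'de' -> no
  Position 6: 'ec' -> no
  Position 7: 'cc' -> no
Total matches: 1

1


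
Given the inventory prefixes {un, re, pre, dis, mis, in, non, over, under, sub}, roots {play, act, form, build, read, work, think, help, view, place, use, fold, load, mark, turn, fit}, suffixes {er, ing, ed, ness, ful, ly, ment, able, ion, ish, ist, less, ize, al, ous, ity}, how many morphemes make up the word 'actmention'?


Segmenting 'actmention' against the inventory:
  'act' -> root (morpheme 1)
  'ment' -> suffix (morpheme 2)
  'ion' -> suffix (morpheme 3)
Total morphemes: 3

3
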